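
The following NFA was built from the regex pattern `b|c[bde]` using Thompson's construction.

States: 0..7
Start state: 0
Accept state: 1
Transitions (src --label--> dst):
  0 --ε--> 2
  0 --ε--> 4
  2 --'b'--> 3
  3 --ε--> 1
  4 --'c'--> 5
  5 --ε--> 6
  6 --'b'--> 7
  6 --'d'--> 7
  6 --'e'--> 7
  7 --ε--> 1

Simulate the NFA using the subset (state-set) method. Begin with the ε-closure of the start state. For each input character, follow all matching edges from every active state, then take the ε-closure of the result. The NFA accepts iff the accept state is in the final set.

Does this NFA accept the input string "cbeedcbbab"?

start: ε-closure({0}) = {0,2,4}
'c' @ 1: {5,6}
'b' @ 2: {1,7}  (accept∈set)
'e' @ 3: {}  — no active states
rest 'edcbbab' ignored (set empty)
after full input: {}  (accept=1 not in)

Answer: REJECT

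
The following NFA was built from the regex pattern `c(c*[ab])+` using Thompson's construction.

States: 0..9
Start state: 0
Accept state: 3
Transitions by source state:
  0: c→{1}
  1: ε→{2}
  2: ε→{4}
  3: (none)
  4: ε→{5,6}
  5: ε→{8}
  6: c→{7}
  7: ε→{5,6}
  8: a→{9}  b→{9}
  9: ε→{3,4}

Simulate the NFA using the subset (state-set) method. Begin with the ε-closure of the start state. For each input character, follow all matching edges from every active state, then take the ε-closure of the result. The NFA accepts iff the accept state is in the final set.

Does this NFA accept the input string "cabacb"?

initial (ε-close {0}): {0}
'c' @ 1: {1,2,4,5,6,8}
'a' @ 2: {3,4,5,6,8,9}  ✓accept
'b' @ 3: {3,4,5,6,8,9}  ✓accept
'a' @ 4: {3,4,5,6,8,9}  ✓accept
'c' @ 5: {5,6,7,8}
'b' @ 6: {3,4,5,6,8,9}  ✓accept
end set {3,4,5,6,8,9} — state 3 in

Answer: ACCEPT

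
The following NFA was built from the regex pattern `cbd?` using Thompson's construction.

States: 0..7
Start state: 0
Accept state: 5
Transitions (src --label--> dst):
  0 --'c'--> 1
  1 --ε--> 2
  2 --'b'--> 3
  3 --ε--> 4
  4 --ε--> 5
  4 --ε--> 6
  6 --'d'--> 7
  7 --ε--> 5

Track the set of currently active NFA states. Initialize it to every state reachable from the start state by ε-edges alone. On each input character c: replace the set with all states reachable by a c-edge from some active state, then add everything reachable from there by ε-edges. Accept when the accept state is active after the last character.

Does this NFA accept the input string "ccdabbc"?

Answer: REJECT

Trace:
S₀ = ε-closure({0}) = {0}
'c' @ 1: {1,2}
'c' @ 2: {}  — dead — no transitions
rest 'dabbc' ignored (set empty)
final: {}; accept 5 not in set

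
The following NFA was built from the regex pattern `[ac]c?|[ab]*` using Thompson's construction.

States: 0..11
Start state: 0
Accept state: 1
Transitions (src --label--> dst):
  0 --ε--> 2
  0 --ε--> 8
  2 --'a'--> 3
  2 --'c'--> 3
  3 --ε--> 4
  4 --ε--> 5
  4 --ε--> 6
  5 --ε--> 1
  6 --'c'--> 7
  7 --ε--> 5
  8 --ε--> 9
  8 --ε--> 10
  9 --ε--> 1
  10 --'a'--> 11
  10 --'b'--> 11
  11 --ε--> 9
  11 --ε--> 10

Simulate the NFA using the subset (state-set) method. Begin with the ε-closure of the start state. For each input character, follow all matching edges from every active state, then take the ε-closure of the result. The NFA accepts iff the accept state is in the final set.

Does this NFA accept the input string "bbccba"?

Answer: REJECT

Derivation:
S₀ = ε-closure({0}) = {0,1,2,8,9,10}
'b' @ 1: {1,9,10,11}  ✓accept
'b' @ 2: {1,9,10,11}  ✓accept
'c' @ 3: {}  — no active states
rest 'cba' ignored (set empty)
final: {}; accept 1 not in set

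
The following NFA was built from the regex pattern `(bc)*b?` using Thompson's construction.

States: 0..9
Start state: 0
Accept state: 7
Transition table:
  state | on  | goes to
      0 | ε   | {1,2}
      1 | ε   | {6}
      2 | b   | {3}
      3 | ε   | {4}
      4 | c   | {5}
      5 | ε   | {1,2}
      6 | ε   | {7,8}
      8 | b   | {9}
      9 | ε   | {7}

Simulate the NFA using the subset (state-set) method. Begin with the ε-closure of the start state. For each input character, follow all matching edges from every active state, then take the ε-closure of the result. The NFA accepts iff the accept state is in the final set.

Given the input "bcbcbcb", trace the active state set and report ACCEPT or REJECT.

Answer: ACCEPT

Derivation:
initial (ε-close {0}): {0,1,2,6,7,8}
'b' @ 1: {3,4,7,9}  (accept∈set)
'c' @ 2: {1,2,5,6,7,8}  (accept∈set)
'b' @ 3: {3,4,7,9}  (accept∈set)
'c' @ 4: {1,2,5,6,7,8}  (accept∈set)
'b' @ 5: {3,4,7,9}  (accept∈set)
'c' @ 6: {1,2,5,6,7,8}  (accept∈set)
'b' @ 7: {3,4,7,9}  (accept∈set)
final: {3,4,7,9}; accept 7 in set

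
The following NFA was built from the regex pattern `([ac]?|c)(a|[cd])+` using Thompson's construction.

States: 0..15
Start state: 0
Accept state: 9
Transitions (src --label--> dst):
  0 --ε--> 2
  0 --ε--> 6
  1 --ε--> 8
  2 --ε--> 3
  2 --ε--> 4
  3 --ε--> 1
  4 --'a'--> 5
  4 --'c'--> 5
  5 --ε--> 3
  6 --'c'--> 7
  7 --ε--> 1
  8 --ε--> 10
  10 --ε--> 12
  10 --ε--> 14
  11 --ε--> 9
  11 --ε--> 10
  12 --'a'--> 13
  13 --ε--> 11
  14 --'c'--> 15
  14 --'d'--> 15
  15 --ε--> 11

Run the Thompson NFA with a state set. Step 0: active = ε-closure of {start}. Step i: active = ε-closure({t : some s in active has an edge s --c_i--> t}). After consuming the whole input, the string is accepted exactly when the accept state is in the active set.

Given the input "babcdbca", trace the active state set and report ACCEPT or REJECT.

initial (ε-close {0}): {0,1,2,3,4,6,8,10,12,14}
'b' @ 1: {}  — state set empty
rest 'abcdbca' ignored (set empty)
end set {} — state 9 not in

Answer: REJECT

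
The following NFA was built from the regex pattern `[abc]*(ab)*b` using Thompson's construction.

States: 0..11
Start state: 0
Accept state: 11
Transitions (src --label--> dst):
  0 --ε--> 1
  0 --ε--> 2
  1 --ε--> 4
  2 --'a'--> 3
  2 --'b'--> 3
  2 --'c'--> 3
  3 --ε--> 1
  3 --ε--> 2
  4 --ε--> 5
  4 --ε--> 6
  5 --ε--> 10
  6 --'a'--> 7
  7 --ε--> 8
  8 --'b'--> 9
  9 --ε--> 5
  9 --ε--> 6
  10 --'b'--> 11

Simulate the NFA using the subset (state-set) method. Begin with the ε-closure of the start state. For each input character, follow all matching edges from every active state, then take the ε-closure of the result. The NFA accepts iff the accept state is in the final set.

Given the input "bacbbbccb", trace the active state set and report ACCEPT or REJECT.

Answer: ACCEPT

Derivation:
start: ε-closure({0}) = {0,1,2,4,5,6,10}
'b' @ 1: {1,2,3,4,5,6,10,11}  ✓accept
'a' @ 2: {1,2,3,4,5,6,7,8,10}
'c' @ 3: {1,2,3,4,5,6,10}
'b' @ 4: {1,2,3,4,5,6,10,11}  ✓accept
'b' @ 5: {1,2,3,4,5,6,10,11}  ✓accept
'b' @ 6: {1,2,3,4,5,6,10,11}  ✓accept
'c' @ 7: {1,2,3,4,5,6,10}
'c' @ 8: {1,2,3,4,5,6,10}
'b' @ 9: {1,2,3,4,5,6,10,11}  ✓accept
final: {1,2,3,4,5,6,10,11}; accept 11 in set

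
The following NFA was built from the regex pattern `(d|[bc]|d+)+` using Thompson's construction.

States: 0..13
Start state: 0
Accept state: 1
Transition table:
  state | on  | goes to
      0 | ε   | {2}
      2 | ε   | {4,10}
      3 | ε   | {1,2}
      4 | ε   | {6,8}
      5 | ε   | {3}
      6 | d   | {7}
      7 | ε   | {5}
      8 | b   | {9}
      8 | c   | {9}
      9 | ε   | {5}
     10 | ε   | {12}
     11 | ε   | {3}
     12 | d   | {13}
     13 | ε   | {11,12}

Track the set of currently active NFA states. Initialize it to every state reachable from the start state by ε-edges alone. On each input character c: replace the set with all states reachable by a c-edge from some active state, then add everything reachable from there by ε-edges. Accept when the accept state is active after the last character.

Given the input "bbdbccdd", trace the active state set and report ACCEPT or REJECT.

Answer: ACCEPT

Derivation:
initial (ε-close {0}): {0,2,4,6,8,10,12}
'b' @ 1: {1,2,3,4,5,6,8,9,10,12}  (accept∈set)
'b' @ 2: {1,2,3,4,5,6,8,9,10,12}  (accept∈set)
'd' @ 3: {1,2,3,4,5,6,7,8,10,11,12,13}  (accept∈set)
'b' @ 4: {1,2,3,4,5,6,8,9,10,12}  (accept∈set)
'c' @ 5: {1,2,3,4,5,6,8,9,10,12}  (accept∈set)
'c' @ 6: {1,2,3,4,5,6,8,9,10,12}  (accept∈set)
'd' @ 7: {1,2,3,4,5,6,7,8,10,11,12,13}  (accept∈set)
'd' @ 8: {1,2,3,4,5,6,7,8,10,11,12,13}  (accept∈set)
end set {1,2,3,4,5,6,7,8,10,11,12,13} — state 1 in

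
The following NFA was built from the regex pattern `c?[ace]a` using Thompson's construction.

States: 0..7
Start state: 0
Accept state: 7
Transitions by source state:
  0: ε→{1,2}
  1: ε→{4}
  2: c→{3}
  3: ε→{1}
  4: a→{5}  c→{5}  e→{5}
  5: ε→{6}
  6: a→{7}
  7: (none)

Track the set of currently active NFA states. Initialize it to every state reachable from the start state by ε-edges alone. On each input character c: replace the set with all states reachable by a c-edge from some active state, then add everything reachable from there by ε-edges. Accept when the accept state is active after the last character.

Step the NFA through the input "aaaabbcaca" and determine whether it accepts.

Answer: REJECT

Steps:
S₀ = ε-closure({0}) = {0,1,2,4}
'a' @ 1: {5,6}
'a' @ 2: {7}  ✓accept
'a' @ 3: {}  — state set empty
rest 'abbcaca' ignored (set empty)
after full input: {}  (accept=7 not in)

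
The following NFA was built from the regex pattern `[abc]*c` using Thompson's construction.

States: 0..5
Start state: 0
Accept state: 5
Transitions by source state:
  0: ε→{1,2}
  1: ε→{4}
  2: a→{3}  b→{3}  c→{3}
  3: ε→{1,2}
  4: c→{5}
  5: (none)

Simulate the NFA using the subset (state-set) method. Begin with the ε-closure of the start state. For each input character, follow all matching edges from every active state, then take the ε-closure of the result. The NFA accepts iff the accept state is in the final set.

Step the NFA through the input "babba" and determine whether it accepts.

initial (ε-close {0}): {0,1,2,4}
'b' @ 1: {1,2,3,4}
'a' @ 2: {1,2,3,4}
'b' @ 3: {1,2,3,4}
'b' @ 4: {1,2,3,4}
'a' @ 5: {1,2,3,4}
end set {1,2,3,4} — state 5 not in

Answer: REJECT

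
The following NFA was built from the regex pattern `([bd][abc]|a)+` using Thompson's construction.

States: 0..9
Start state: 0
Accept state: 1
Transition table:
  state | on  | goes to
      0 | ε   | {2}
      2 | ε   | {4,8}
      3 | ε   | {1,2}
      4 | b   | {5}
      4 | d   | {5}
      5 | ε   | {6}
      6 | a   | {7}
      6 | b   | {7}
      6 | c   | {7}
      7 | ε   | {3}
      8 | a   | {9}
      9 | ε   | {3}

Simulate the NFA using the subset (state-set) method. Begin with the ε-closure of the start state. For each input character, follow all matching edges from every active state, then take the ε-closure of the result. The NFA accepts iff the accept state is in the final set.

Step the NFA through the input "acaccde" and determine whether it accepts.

initial (ε-close {0}): {0,2,4,8}
'a' @ 1: {1,2,3,4,8,9}  ✓accept
'c' @ 2: {}  — state set empty
rest 'accde' ignored (set empty)
after full input: {}  (accept=1 not in)

Answer: REJECT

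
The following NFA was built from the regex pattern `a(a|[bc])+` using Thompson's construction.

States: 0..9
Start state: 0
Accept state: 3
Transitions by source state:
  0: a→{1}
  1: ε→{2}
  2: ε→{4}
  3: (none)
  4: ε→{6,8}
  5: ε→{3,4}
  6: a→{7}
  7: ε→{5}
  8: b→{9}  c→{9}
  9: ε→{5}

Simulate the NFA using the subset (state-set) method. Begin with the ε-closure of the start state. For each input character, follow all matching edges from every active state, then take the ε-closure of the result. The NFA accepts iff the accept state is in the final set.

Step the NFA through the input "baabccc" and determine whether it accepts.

Answer: REJECT

Trace:
start: ε-closure({0}) = {0}
'b' @ 1: {}  — dead — no transitions
rest 'aabccc' ignored (set empty)
after full input: {}  (accept=3 not in)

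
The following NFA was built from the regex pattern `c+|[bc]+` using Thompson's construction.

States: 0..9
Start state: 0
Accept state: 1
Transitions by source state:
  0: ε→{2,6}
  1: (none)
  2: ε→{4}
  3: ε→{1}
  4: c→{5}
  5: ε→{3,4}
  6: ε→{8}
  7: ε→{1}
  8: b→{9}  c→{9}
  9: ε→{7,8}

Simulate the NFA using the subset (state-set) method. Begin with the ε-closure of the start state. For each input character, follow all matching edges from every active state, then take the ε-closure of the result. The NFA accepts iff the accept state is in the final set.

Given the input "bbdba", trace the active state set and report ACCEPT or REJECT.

Answer: REJECT

Derivation:
start: ε-closure({0}) = {0,2,4,6,8}
'b' @ 1: {1,7,8,9}  [accepting]
'b' @ 2: {1,7,8,9}  [accepting]
'd' @ 3: {}  — state set empty
rest 'ba' ignored (set empty)
after full input: {}  (accept=1 not in)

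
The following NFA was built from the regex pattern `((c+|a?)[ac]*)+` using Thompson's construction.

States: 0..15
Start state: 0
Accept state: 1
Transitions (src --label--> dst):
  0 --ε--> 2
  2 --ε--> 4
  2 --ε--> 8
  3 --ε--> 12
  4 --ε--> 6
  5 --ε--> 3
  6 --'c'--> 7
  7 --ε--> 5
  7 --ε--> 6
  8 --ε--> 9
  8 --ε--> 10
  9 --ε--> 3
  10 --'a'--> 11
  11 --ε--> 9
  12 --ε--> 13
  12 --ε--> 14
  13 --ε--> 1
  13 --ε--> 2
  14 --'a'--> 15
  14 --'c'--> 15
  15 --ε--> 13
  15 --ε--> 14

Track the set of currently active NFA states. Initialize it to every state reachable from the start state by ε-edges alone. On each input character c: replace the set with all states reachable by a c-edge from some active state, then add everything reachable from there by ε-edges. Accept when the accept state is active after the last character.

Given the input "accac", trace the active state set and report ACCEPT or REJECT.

Answer: ACCEPT

Derivation:
initial (ε-close {0}): {0,1,2,3,4,6,8,9,10,12,13,14}
'a' @ 1: {1,2,3,4,6,8,9,10,11,12,13,14,15}  (accept∈set)
'c' @ 2: {1,2,3,4,5,6,7,8,9,10,12,13,14,15}  (accept∈set)
'c' @ 3: {1,2,3,4,5,6,7,8,9,10,12,13,14,15}  (accept∈set)
'a' @ 4: {1,2,3,4,6,8,9,10,11,12,13,14,15}  (accept∈set)
'c' @ 5: {1,2,3,4,5,6,7,8,9,10,12,13,14,15}  (accept∈set)
end set {1,2,3,4,5,6,7,8,9,10,12,13,14,15} — state 1 in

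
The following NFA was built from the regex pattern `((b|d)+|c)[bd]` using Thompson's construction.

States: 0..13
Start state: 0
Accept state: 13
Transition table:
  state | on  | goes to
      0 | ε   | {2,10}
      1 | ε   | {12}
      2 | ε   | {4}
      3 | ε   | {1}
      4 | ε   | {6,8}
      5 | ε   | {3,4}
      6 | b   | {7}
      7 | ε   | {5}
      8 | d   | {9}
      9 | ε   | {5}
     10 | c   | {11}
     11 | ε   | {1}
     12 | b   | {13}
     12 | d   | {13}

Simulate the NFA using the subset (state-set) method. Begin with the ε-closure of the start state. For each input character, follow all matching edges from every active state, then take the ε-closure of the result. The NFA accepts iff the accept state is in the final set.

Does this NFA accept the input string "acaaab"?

S₀ = ε-closure({0}) = {0,2,4,6,8,10}
'a' @ 1: {}  — no active states
rest 'caaab' ignored (set empty)
end set {} — state 13 not in

Answer: REJECT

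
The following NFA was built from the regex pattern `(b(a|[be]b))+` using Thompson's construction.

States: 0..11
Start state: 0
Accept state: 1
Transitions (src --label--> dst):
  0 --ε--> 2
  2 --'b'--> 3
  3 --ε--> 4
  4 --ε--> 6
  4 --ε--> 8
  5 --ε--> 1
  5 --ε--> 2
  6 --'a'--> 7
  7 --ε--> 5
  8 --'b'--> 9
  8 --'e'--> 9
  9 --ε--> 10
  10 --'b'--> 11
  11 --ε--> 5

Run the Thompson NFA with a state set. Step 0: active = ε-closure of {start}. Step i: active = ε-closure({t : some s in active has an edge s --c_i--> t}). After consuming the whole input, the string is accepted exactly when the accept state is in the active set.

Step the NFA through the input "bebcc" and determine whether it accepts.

Answer: REJECT

Trace:
start: ε-closure({0}) = {0,2}
'b' @ 1: {3,4,6,8}
'e' @ 2: {9,10}
'b' @ 3: {1,2,5,11}  ✓accept
'c' @ 4: {}  — no active states
rest 'c' ignored (set empty)
after full input: {}  (accept=1 not in)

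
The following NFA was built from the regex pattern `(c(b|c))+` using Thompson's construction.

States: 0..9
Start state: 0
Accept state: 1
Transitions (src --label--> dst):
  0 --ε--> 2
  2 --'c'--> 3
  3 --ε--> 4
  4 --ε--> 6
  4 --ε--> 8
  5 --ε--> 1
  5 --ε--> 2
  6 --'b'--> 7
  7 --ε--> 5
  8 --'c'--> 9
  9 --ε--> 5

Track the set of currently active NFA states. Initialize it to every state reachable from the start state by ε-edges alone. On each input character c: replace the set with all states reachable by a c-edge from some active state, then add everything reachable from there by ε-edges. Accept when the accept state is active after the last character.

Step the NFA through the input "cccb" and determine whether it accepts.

initial (ε-close {0}): {0,2}
'c' @ 1: {3,4,6,8}
'c' @ 2: {1,2,5,9}  ✓accept
'c' @ 3: {3,4,6,8}
'b' @ 4: {1,2,5,7}  ✓accept
after full input: {1,2,5,7}  (accept=1 in)

Answer: ACCEPT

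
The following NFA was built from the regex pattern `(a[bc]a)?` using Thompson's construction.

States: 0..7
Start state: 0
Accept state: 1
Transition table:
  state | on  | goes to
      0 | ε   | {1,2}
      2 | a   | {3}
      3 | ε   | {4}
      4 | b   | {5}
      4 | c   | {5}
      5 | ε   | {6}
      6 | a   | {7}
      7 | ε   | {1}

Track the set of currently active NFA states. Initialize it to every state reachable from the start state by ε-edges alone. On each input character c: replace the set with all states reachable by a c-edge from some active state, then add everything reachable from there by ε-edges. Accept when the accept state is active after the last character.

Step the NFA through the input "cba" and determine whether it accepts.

start: ε-closure({0}) = {0,1,2}
'c' @ 1: {}  — no active states
rest 'ba' ignored (set empty)
end set {} — state 1 not in

Answer: REJECT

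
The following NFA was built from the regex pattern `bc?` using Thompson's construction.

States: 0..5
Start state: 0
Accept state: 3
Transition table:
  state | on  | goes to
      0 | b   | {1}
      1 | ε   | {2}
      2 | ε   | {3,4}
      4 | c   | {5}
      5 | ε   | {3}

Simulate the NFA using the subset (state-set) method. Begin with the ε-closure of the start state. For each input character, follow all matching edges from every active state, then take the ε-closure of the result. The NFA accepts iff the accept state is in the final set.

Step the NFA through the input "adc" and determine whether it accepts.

Answer: REJECT

Steps:
S₀ = ε-closure({0}) = {0}
'a' @ 1: {}  — no active states
rest 'dc' ignored (set empty)
final: {}; accept 3 not in set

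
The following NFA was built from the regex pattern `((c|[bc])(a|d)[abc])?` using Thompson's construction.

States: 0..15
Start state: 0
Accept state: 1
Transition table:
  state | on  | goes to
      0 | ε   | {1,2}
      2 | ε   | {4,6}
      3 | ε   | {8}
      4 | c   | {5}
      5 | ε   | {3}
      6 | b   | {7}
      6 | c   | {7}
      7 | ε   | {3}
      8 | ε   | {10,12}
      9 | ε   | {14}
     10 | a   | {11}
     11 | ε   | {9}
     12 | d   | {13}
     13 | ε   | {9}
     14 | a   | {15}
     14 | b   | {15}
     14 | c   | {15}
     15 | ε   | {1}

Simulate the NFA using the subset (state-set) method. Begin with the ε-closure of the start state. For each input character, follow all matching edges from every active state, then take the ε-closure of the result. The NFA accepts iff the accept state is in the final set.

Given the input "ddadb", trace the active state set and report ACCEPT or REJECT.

S₀ = ε-closure({0}) = {0,1,2,4,6}
'd' @ 1: {}  — dead — no transitions
rest 'dadb' ignored (set empty)
final: {}; accept 1 not in set

Answer: REJECT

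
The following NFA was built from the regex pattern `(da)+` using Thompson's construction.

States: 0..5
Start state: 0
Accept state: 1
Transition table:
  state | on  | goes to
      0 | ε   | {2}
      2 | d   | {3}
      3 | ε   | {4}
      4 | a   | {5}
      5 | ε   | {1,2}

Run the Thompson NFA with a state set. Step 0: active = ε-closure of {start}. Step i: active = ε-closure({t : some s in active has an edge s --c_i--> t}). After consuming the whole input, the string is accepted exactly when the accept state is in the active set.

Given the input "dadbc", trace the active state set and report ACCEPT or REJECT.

S₀ = ε-closure({0}) = {0,2}
'd' @ 1: {3,4}
'a' @ 2: {1,2,5}  [accepting]
'd' @ 3: {3,4}
'b' @ 4: {}  — state set empty
rest 'c' ignored (set empty)
final: {}; accept 1 not in set

Answer: REJECT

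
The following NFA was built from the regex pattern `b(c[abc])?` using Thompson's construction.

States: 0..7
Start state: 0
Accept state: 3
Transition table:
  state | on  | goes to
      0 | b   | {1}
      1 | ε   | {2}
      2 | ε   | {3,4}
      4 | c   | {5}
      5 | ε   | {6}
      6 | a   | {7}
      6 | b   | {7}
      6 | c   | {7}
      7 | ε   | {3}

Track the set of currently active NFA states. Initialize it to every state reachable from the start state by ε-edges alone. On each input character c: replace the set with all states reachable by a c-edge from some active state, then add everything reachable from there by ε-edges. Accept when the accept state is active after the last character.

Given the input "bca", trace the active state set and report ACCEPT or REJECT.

initial (ε-close {0}): {0}
'b' @ 1: {1,2,3,4}  (accept∈set)
'c' @ 2: {5,6}
'a' @ 3: {3,7}  (accept∈set)
end set {3,7} — state 3 in

Answer: ACCEPT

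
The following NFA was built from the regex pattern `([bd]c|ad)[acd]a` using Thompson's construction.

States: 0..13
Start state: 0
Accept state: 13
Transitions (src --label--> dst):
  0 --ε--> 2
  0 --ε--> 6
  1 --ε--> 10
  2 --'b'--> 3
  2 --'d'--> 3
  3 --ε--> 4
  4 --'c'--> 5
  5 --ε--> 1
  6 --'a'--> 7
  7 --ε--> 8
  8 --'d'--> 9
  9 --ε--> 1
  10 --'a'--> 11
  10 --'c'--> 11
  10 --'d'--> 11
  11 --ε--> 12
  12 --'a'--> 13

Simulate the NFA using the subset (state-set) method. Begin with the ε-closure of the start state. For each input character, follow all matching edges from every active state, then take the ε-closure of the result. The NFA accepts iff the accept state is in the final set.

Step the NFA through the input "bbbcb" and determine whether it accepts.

start: ε-closure({0}) = {0,2,6}
'b' @ 1: {3,4}
'b' @ 2: {}  — no active states
rest 'bcb' ignored (set empty)
final: {}; accept 13 not in set

Answer: REJECT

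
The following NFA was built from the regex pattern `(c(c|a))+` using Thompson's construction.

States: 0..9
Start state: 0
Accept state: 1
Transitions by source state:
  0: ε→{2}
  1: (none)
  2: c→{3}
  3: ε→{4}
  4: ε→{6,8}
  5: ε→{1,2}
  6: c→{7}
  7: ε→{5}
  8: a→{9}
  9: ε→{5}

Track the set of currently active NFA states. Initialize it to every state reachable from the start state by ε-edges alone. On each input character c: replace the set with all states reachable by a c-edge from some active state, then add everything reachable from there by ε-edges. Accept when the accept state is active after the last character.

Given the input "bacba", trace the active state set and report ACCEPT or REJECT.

Answer: REJECT

Derivation:
S₀ = ε-closure({0}) = {0,2}
'b' @ 1: {}  — dead — no transitions
rest 'acba' ignored (set empty)
end set {} — state 1 not in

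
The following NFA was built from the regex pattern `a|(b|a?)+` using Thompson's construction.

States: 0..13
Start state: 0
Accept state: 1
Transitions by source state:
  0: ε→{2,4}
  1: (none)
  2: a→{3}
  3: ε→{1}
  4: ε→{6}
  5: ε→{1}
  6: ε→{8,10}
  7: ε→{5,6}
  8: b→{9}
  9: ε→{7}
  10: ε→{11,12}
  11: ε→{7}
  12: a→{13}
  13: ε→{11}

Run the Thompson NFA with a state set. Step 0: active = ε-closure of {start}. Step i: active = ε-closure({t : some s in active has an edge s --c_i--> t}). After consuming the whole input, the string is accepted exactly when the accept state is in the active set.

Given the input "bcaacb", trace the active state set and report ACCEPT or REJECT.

Answer: REJECT

Steps:
start: ε-closure({0}) = {0,1,2,4,5,6,7,8,10,11,12}
'b' @ 1: {1,5,6,7,8,9,10,11,12}  ✓accept
'c' @ 2: {}  — dead — no transitions
rest 'aacb' ignored (set empty)
final: {}; accept 1 not in set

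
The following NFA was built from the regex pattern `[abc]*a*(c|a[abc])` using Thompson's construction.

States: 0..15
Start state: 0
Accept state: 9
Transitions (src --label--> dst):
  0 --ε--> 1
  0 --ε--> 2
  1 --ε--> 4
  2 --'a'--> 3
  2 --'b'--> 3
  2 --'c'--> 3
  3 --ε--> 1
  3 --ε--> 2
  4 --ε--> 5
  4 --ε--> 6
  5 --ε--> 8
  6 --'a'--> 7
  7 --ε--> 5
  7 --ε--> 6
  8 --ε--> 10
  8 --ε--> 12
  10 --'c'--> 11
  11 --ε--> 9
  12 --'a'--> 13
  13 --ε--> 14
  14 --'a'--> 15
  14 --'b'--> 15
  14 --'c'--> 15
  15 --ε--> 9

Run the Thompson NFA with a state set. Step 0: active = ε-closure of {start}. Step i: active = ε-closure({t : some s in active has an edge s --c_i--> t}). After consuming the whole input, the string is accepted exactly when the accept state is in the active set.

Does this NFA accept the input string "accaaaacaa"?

Answer: ACCEPT

Trace:
start: ε-closure({0}) = {0,1,2,4,5,6,8,10,12}
'a' @ 1: {1,2,3,4,5,6,7,8,10,12,13,14}
'c' @ 2: {1,2,3,4,5,6,8,9,10,11,12,15}  ✓accept
'c' @ 3: {1,2,3,4,5,6,8,9,10,11,12}  ✓accept
'a' @ 4: {1,2,3,4,5,6,7,8,10,12,13,14}
'a' @ 5: {1,2,3,4,5,6,7,8,9,10,12,13,14,15}  ✓accept
'a' @ 6: {1,2,3,4,5,6,7,8,9,10,12,13,14,15}  ✓accept
'a' @ 7: {1,2,3,4,5,6,7,8,9,10,12,13,14,15}  ✓accept
'c' @ 8: {1,2,3,4,5,6,8,9,10,11,12,15}  ✓accept
'a' @ 9: {1,2,3,4,5,6,7,8,10,12,13,14}
'a' @ 10: {1,2,3,4,5,6,7,8,9,10,12,13,14,15}  ✓accept
end set {1,2,3,4,5,6,7,8,9,10,12,13,14,15} — state 9 in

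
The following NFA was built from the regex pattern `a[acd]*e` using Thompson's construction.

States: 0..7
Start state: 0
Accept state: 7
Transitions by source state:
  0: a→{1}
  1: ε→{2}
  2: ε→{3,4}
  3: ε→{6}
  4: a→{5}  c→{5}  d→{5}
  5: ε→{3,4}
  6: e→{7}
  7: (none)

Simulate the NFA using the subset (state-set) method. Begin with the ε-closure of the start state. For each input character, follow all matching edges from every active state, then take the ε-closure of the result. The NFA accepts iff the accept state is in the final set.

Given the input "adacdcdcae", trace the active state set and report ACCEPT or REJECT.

S₀ = ε-closure({0}) = {0}
'a' @ 1: {1,2,3,4,6}
'd' @ 2: {3,4,5,6}
'a' @ 3: {3,4,5,6}
'c' @ 4: {3,4,5,6}
'd' @ 5: {3,4,5,6}
'c' @ 6: {3,4,5,6}
'd' @ 7: {3,4,5,6}
'c' @ 8: {3,4,5,6}
'a' @ 9: {3,4,5,6}
'e' @ 10: {7}  ✓accept
end set {7} — state 7 in

Answer: ACCEPT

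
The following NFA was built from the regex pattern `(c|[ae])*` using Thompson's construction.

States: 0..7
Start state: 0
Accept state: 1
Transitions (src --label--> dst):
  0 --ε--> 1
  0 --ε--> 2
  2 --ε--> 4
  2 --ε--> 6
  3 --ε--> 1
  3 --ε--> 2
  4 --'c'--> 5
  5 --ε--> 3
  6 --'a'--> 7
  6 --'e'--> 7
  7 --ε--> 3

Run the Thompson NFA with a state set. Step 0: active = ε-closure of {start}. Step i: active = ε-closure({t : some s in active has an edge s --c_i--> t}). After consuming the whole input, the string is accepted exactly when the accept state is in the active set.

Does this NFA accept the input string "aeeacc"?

S₀ = ε-closure({0}) = {0,1,2,4,6}
'a' @ 1: {1,2,3,4,6,7}  [accepting]
'e' @ 2: {1,2,3,4,6,7}  [accepting]
'e' @ 3: {1,2,3,4,6,7}  [accepting]
'a' @ 4: {1,2,3,4,6,7}  [accepting]
'c' @ 5: {1,2,3,4,5,6}  [accepting]
'c' @ 6: {1,2,3,4,5,6}  [accepting]
end set {1,2,3,4,5,6} — state 1 in

Answer: ACCEPT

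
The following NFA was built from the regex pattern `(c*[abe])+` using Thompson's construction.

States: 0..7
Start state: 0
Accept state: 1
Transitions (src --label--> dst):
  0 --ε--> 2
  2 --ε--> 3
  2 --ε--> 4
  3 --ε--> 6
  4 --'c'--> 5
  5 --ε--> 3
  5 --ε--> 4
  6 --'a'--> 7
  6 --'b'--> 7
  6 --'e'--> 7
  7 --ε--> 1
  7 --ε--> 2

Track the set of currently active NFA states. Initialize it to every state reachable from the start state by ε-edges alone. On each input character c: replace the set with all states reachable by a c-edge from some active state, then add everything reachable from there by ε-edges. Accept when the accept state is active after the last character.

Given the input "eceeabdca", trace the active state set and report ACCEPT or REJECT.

Answer: REJECT

Steps:
initial (ε-close {0}): {0,2,3,4,6}
'e' @ 1: {1,2,3,4,6,7}  ✓accept
'c' @ 2: {3,4,5,6}
'e' @ 3: {1,2,3,4,6,7}  ✓accept
'e' @ 4: {1,2,3,4,6,7}  ✓accept
'a' @ 5: {1,2,3,4,6,7}  ✓accept
'b' @ 6: {1,2,3,4,6,7}  ✓accept
'd' @ 7: {}  — no active states
rest 'ca' ignored (set empty)
final: {}; accept 1 not in set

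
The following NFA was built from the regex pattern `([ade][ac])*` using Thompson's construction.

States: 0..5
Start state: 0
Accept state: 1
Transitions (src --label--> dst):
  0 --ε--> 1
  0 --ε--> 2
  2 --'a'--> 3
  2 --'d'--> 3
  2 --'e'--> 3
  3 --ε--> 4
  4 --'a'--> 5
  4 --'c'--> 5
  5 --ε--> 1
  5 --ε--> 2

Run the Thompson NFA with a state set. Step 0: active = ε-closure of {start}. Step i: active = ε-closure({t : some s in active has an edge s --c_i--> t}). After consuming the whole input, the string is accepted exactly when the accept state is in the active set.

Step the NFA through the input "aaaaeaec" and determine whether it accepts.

Answer: ACCEPT

Trace:
initial (ε-close {0}): {0,1,2}
'a' @ 1: {3,4}
'a' @ 2: {1,2,5}  (accept∈set)
'a' @ 3: {3,4}
'a' @ 4: {1,2,5}  (accept∈set)
'e' @ 5: {3,4}
'a' @ 6: {1,2,5}  (accept∈set)
'e' @ 7: {3,4}
'c' @ 8: {1,2,5}  (accept∈set)
after full input: {1,2,5}  (accept=1 in)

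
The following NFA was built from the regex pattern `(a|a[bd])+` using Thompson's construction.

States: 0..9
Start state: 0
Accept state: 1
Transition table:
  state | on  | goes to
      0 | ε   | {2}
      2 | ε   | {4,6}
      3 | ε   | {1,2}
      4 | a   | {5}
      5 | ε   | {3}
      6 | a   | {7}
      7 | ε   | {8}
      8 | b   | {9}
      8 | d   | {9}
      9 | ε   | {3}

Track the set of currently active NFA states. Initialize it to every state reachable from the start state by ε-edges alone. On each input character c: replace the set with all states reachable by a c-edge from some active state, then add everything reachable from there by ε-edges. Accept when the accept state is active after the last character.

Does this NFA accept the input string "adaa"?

initial (ε-close {0}): {0,2,4,6}
'a' @ 1: {1,2,3,4,5,6,7,8}  (accept∈set)
'd' @ 2: {1,2,3,4,6,9}  (accept∈set)
'a' @ 3: {1,2,3,4,5,6,7,8}  (accept∈set)
'a' @ 4: {1,2,3,4,5,6,7,8}  (accept∈set)
final: {1,2,3,4,5,6,7,8}; accept 1 in set

Answer: ACCEPT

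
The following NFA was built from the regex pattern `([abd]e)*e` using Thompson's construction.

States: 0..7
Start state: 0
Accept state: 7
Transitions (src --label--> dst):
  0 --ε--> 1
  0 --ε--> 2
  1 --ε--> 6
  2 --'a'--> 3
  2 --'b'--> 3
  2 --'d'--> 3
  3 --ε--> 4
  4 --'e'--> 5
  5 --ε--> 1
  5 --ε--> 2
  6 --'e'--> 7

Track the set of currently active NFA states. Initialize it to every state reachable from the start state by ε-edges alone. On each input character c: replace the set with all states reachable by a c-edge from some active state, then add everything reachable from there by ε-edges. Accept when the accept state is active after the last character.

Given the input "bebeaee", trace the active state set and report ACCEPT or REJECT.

Answer: ACCEPT

Derivation:
S₀ = ε-closure({0}) = {0,1,2,6}
'b' @ 1: {3,4}
'e' @ 2: {1,2,5,6}
'b' @ 3: {3,4}
'e' @ 4: {1,2,5,6}
'a' @ 5: {3,4}
'e' @ 6: {1,2,5,6}
'e' @ 7: {7}  [accepting]
after full input: {7}  (accept=7 in)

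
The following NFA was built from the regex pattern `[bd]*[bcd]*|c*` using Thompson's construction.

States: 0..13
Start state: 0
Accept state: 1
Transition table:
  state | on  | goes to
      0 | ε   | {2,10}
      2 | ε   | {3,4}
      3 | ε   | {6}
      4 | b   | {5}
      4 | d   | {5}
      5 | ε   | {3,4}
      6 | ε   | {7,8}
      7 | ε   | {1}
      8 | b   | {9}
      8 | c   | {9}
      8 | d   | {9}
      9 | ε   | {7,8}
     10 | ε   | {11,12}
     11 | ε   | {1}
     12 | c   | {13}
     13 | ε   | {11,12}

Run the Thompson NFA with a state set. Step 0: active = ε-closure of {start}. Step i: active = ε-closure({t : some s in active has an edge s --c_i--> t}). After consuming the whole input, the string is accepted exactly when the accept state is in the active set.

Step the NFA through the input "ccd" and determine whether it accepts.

start: ε-closure({0}) = {0,1,2,3,4,6,7,8,10,11,12}
'c' @ 1: {1,7,8,9,11,12,13}  (accept∈set)
'c' @ 2: {1,7,8,9,11,12,13}  (accept∈set)
'd' @ 3: {1,7,8,9}  (accept∈set)
end set {1,7,8,9} — state 1 in

Answer: ACCEPT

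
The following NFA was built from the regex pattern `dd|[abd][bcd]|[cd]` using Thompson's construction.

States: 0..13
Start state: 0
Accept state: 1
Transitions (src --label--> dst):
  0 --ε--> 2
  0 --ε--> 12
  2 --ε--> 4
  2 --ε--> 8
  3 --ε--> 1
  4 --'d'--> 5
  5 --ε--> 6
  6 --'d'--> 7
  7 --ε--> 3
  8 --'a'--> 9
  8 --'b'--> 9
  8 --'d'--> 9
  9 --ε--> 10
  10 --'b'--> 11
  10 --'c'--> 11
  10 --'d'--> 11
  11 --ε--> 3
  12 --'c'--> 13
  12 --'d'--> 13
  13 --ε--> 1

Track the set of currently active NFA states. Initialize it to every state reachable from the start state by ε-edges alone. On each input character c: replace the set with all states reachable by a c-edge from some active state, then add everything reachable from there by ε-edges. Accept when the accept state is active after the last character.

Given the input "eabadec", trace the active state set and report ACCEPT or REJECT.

Answer: REJECT

Steps:
initial (ε-close {0}): {0,2,4,8,12}
'e' @ 1: {}  — dead — no transitions
rest 'abadec' ignored (set empty)
final: {}; accept 1 not in set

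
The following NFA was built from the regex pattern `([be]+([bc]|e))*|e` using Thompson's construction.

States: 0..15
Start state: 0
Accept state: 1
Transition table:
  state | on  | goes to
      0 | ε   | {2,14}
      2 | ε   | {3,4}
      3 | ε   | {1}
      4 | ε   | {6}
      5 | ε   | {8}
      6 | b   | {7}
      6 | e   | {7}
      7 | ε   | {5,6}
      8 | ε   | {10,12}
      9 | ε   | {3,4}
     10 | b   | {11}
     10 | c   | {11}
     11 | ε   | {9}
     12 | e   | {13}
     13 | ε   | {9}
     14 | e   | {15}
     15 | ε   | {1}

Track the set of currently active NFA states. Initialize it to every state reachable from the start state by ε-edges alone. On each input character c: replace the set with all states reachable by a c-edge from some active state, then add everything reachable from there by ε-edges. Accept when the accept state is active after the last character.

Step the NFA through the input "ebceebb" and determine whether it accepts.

Answer: ACCEPT

Trace:
initial (ε-close {0}): {0,1,2,3,4,6,14}
'e' @ 1: {1,5,6,7,8,10,12,15}  (accept∈set)
'b' @ 2: {1,3,4,5,6,7,8,9,10,11,12}  (accept∈set)
'c' @ 3: {1,3,4,6,9,11}  (accept∈set)
'e' @ 4: {5,6,7,8,10,12}
'e' @ 5: {1,3,4,5,6,7,8,9,10,12,13}  (accept∈set)
'b' @ 6: {1,3,4,5,6,7,8,9,10,11,12}  (accept∈set)
'b' @ 7: {1,3,4,5,6,7,8,9,10,11,12}  (accept∈set)
final: {1,3,4,5,6,7,8,9,10,11,12}; accept 1 in set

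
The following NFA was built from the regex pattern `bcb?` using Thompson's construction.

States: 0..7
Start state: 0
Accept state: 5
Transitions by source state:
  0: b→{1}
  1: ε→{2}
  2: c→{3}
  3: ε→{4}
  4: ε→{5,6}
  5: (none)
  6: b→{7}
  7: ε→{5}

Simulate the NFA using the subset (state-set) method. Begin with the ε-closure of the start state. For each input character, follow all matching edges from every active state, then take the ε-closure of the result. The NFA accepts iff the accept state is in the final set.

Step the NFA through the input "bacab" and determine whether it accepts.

Answer: REJECT

Steps:
start: ε-closure({0}) = {0}
'b' @ 1: {1,2}
'a' @ 2: {}  — no active states
rest 'cab' ignored (set empty)
final: {}; accept 5 not in set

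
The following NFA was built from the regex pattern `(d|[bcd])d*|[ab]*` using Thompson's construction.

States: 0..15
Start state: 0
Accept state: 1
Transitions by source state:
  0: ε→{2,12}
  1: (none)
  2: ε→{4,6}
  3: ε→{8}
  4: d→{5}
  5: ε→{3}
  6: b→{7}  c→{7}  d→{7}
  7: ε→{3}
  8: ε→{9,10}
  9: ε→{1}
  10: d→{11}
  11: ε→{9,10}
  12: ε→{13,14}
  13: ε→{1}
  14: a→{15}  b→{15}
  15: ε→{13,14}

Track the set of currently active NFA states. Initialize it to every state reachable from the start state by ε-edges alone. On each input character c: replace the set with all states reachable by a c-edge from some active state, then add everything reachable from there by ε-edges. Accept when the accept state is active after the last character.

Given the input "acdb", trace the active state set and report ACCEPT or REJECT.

Answer: REJECT

Derivation:
initial (ε-close {0}): {0,1,2,4,6,12,13,14}
'a' @ 1: {1,13,14,15}  [accepting]
'c' @ 2: {}  — state set empty
rest 'db' ignored (set empty)
end set {} — state 1 not in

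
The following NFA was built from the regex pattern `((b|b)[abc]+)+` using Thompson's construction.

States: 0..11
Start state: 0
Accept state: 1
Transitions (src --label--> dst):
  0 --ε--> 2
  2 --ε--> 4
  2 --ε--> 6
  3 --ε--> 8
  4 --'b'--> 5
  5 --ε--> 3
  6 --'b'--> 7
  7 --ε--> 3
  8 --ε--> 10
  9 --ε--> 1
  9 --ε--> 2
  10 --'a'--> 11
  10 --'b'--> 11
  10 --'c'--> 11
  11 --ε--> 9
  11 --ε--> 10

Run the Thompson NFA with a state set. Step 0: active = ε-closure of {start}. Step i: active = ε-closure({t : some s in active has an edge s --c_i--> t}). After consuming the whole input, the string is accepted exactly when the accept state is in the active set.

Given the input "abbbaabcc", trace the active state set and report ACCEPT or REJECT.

Answer: REJECT

Derivation:
S₀ = ε-closure({0}) = {0,2,4,6}
'a' @ 1: {}  — state set empty
rest 'bbbaabcc' ignored (set empty)
after full input: {}  (accept=1 not in)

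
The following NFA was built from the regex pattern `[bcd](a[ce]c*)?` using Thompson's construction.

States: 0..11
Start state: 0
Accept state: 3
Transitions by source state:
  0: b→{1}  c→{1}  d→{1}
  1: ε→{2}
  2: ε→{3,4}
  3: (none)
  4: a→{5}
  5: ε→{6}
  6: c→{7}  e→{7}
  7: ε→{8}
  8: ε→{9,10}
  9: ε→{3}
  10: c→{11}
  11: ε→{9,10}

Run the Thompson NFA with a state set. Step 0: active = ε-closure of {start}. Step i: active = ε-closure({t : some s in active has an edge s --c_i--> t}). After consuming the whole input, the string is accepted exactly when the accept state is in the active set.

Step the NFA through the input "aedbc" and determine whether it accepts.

initial (ε-close {0}): {0}
'a' @ 1: {}  — no active states
rest 'edbc' ignored (set empty)
end set {} — state 3 not in

Answer: REJECT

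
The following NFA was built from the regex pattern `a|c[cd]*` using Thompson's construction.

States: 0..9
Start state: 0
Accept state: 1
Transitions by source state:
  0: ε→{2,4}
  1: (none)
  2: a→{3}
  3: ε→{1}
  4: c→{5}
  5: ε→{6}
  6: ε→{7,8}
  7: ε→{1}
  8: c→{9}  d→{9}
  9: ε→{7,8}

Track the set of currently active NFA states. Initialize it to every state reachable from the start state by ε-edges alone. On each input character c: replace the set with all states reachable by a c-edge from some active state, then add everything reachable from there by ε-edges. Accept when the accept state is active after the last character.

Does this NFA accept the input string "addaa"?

S₀ = ε-closure({0}) = {0,2,4}
'a' @ 1: {1,3}  (accept∈set)
'd' @ 2: {}  — no active states
rest 'daa' ignored (set empty)
after full input: {}  (accept=1 not in)

Answer: REJECT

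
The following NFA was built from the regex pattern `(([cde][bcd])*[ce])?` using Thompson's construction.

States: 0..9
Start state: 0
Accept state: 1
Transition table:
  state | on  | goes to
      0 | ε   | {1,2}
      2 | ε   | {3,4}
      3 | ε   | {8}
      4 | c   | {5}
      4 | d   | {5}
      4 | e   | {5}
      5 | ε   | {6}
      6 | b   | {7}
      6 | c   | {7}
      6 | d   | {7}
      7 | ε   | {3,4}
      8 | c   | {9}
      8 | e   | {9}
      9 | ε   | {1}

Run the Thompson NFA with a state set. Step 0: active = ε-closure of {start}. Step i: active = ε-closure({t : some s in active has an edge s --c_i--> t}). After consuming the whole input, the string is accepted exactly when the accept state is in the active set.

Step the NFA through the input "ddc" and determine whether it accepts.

Answer: ACCEPT

Steps:
start: ε-closure({0}) = {0,1,2,3,4,8}
'd' @ 1: {5,6}
'd' @ 2: {3,4,7,8}
'c' @ 3: {1,5,6,9}  (accept∈set)
after full input: {1,5,6,9}  (accept=1 in)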